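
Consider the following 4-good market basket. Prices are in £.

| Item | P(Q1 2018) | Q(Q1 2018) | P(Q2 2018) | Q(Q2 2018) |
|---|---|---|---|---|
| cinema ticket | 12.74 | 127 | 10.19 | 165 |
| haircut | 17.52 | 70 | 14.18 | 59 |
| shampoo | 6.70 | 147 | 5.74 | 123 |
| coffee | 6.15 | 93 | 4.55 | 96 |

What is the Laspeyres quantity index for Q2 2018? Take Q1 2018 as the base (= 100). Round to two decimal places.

103.39

Laspeyres quantity index uses base-period prices as weights.
ΣP(Q1 2018)·Q(Q2 2018) = 12.74×165 + 17.52×59 + 6.70×123 + 6.15×96 = 2102.1 + 1033.68 + 824.1 + 590.4 = 4550.28
ΣP(Q1 2018)·Q(Q1 2018) = 12.74×127 + 17.52×70 + 6.70×147 + 6.15×93 = 1617.98 + 1226.4 + 984.9 + 571.95 = 4401.23
Index = 4550.28 / 4401.23 × 100 = 103.3866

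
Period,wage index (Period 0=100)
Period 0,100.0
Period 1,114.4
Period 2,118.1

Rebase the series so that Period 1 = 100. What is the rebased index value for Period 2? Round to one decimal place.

Rebased(Period 2) = 118.1 / 114.4 × 100 = 103.2343

103.2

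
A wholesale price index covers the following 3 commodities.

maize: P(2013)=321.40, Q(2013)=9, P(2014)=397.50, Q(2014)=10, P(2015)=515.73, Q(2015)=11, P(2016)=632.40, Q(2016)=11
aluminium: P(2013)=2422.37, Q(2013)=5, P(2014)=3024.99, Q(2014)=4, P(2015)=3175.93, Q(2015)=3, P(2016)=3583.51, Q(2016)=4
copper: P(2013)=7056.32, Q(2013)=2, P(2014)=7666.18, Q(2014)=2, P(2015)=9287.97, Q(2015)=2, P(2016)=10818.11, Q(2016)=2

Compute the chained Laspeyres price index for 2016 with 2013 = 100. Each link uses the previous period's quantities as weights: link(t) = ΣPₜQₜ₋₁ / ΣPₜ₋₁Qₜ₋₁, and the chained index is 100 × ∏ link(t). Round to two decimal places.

157.96

Link 2013→2014:
ΣP(2014)Q(2013) = 397.50×9 + 3024.99×5 + 7666.18×2 = 3577.5 + 15124.95 + 15332.36 = 34034.81
ΣP(2013)Q(2013) = 321.40×9 + 2422.37×5 + 7056.32×2 = 2892.6 + 12111.85 + 14112.64 = 29117.09
link = 34034.81/29117.09 = 1.168895
Link 2014→2015:
ΣP(2015)Q(2014) = 515.73×10 + 3175.93×4 + 9287.97×2 = 5157.3 + 12703.72 + 18575.94 = 36436.96
ΣP(2014)Q(2014) = 397.50×10 + 3024.99×4 + 7666.18×2 = 3975 + 12099.96 + 15332.36 = 31407.32
link = 36436.96/31407.32 = 1.160142
Link 2015→2016:
ΣP(2016)Q(2015) = 632.40×11 + 3583.51×3 + 10818.11×2 = 6956.4 + 10750.53 + 21636.22 = 39343.15
ΣP(2015)Q(2015) = 515.73×11 + 3175.93×3 + 9287.97×2 = 5673.03 + 9527.79 + 18575.94 = 33776.76
link = 39343.15/33776.76 = 1.164799
Chained index = 100 × 1.168895 × 1.160142 × 1.164799 = 157.9566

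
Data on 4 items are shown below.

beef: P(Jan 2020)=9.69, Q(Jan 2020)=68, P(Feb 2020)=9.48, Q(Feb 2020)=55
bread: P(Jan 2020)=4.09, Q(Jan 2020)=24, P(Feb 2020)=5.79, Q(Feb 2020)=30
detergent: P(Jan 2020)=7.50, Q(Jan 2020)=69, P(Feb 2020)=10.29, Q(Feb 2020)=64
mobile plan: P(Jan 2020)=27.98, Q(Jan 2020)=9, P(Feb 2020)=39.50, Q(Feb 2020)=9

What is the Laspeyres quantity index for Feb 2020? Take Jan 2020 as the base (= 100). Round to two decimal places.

90.90

Laspeyres quantity index uses base-period prices as weights.
ΣP(Jan 2020)·Q(Feb 2020) = 9.69×55 + 4.09×30 + 7.50×64 + 27.98×9 = 532.95 + 122.7 + 480 + 251.82 = 1387.47
ΣP(Jan 2020)·Q(Jan 2020) = 9.69×68 + 4.09×24 + 7.50×69 + 27.98×9 = 658.92 + 98.16 + 517.5 + 251.82 = 1526.4
Index = 1387.47 / 1526.4 × 100 = 90.8982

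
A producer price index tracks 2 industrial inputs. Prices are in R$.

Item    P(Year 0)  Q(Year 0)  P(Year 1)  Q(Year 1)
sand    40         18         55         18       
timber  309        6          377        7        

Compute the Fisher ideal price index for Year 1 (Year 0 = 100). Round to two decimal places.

126.11

Laspeyres component (base-period weights):
ΣP(Year 1)Q(Year 0) = 55×18 + 377×6 = 990 + 2262 = 3252
ΣP(Year 0)Q(Year 0) = 40×18 + 309×6 = 720 + 1854 = 2574
L = 3252 / 2574 × 100 = 126.3403
Paasche component (current-period weights):
ΣP(Year 1)Q(Year 1) = 55×18 + 377×7 = 990 + 2639 = 3629
ΣP(Year 0)Q(Year 1) = 40×18 + 309×7 = 720 + 2163 = 2883
P = 3629 / 2883 × 100 = 125.8758
Fisher = √(L × P) = √(126.3403 × 125.8758) = 126.1079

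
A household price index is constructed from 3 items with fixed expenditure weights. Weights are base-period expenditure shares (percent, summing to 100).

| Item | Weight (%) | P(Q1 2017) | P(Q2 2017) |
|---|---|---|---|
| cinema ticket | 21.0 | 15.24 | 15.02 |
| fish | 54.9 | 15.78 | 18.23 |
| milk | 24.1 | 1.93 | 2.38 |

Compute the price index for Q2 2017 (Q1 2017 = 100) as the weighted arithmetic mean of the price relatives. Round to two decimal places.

113.84

cinema ticket: 21.0 × (15.02/15.24) = 21.0 × 0.985564 = 20.6969
fish: 54.9 × (18.23/15.78) = 54.9 × 1.155260 = 63.4238
milk: 24.1 × (2.38/1.93) = 24.1 × 1.233161 = 29.7192
Index = Σ wᵢ·(p₁ᵢ/p₀ᵢ) = 20.6969 + 63.4238 + 29.7192 = 113.8398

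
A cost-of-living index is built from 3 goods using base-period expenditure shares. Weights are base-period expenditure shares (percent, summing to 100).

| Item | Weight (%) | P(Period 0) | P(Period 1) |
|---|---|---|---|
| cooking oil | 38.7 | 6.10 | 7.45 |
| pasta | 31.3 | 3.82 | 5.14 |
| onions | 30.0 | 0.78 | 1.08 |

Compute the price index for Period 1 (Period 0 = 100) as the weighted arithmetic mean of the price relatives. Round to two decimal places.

cooking oil: 38.7 × (7.45/6.10) = 38.7 × 1.221311 = 47.2648
pasta: 31.3 × (5.14/3.82) = 31.3 × 1.345550 = 42.1157
onions: 30.0 × (1.08/0.78) = 30.0 × 1.384615 = 41.5385
Index = Σ wᵢ·(p₁ᵢ/p₀ᵢ) = 47.2648 + 42.1157 + 41.5385 = 130.9189

130.92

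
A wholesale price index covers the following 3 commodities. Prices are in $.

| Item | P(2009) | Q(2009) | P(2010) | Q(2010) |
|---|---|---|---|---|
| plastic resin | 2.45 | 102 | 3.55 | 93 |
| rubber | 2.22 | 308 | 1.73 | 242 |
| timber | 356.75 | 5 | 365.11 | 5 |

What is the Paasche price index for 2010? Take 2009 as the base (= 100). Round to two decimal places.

Paasche price index uses current-period quantities as weights.
ΣP(2010)·Q(2010) = 3.55×93 + 1.73×242 + 365.11×5 = 330.15 + 418.66 + 1825.55 = 2574.36
ΣP(2009)·Q(2010) = 2.45×93 + 2.22×242 + 356.75×5 = 227.85 + 537.24 + 1783.75 = 2548.84
Index = 2574.36 / 2548.84 × 100 = 101.0012

101.00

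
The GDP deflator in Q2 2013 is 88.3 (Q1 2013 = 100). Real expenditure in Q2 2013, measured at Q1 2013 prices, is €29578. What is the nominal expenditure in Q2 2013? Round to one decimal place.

26117.4

Nominal = Real × (Index/100) = 29578 × (88.3/100)
        = 29578 × 0.883 = 26117.3740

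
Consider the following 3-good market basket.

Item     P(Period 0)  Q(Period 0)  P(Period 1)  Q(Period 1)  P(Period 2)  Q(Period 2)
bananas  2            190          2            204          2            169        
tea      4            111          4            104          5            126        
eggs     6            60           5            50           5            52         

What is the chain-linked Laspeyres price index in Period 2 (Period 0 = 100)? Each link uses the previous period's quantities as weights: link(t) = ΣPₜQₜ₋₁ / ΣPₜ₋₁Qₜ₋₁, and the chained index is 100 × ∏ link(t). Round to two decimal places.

104.13

Link Period 0→Period 1:
ΣP(Period 1)Q(Period 0) = 2×190 + 4×111 + 5×60 = 380 + 444 + 300 = 1124
ΣP(Period 0)Q(Period 0) = 2×190 + 4×111 + 6×60 = 380 + 444 + 360 = 1184
link = 1124/1184 = 0.949324
Link Period 1→Period 2:
ΣP(Period 2)Q(Period 1) = 2×204 + 5×104 + 5×50 = 408 + 520 + 250 = 1178
ΣP(Period 1)Q(Period 1) = 2×204 + 4×104 + 5×50 = 408 + 416 + 250 = 1074
link = 1178/1074 = 1.096834
Chained index = 100 × 0.949324 × 1.096834 = 104.1251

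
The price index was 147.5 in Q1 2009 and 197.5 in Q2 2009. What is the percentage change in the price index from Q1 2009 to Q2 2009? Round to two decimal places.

Change = (197.5 − 147.5) / 147.5 × 100
       = 50.0 / 147.5 × 100 = 33.8983%

33.90%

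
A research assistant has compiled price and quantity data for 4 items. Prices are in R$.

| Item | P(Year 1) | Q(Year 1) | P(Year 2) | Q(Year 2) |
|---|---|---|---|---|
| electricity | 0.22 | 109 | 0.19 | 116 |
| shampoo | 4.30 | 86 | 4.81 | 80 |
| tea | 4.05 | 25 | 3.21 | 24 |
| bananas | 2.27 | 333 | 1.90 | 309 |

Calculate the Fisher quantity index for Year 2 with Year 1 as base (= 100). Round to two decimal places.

Laspeyres component (base-period weights):
ΣP(Year 1)Q(Year 2) = 0.22×116 + 4.30×80 + 4.05×24 + 2.27×309 = 25.52 + 344 + 97.2 + 701.43 = 1168.15
ΣP(Year 1)Q(Year 1) = 0.22×109 + 4.30×86 + 4.05×25 + 2.27×333 = 23.98 + 369.8 + 101.25 + 755.91 = 1250.94
L = 1168.15 / 1250.94 × 100 = 93.3818
Paasche component (current-period weights):
ΣP(Year 2)Q(Year 2) = 0.19×116 + 4.81×80 + 3.21×24 + 1.90×309 = 22.04 + 384.8 + 77.04 + 587.1 = 1070.98
ΣP(Year 2)Q(Year 1) = 0.19×109 + 4.81×86 + 3.21×25 + 1.90×333 = 20.71 + 413.66 + 80.25 + 632.7 = 1147.32
P = 1070.98 / 1147.32 × 100 = 93.3462
Fisher = √(L × P) = √(93.3818 × 93.3462) = 93.3640

93.36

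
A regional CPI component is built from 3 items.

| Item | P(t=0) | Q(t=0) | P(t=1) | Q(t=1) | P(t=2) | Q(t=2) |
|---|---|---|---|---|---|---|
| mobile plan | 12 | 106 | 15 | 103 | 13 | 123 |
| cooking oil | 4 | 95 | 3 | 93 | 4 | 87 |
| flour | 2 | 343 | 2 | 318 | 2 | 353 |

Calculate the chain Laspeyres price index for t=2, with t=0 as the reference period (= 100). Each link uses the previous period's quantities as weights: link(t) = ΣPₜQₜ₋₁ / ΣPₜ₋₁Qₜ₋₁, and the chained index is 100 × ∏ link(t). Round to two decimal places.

Link t=0→t=1:
ΣP(t=1)Q(t=0) = 15×106 + 3×95 + 2×343 = 1590 + 285 + 686 = 2561
ΣP(t=0)Q(t=0) = 12×106 + 4×95 + 2×343 = 1272 + 380 + 686 = 2338
link = 2561/2338 = 1.095381
Link t=1→t=2:
ΣP(t=2)Q(t=1) = 13×103 + 4×93 + 2×318 = 1339 + 372 + 636 = 2347
ΣP(t=1)Q(t=1) = 15×103 + 3×93 + 2×318 = 1545 + 279 + 636 = 2460
link = 2347/2460 = 0.954065
Chained index = 100 × 1.095381 × 0.954065 = 104.5064

104.51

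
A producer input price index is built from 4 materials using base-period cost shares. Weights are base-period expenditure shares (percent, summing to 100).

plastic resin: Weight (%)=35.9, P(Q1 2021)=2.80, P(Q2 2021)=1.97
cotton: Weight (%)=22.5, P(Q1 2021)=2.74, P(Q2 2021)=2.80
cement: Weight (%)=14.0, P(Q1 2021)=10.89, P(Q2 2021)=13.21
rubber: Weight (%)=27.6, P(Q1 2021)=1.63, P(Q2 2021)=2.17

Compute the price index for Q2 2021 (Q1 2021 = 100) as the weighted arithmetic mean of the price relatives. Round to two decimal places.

101.98

plastic resin: 35.9 × (1.97/2.80) = 35.9 × 0.703571 = 25.2582
cotton: 22.5 × (2.80/2.74) = 22.5 × 1.021898 = 22.9927
cement: 14.0 × (13.21/10.89) = 14.0 × 1.213039 = 16.9826
rubber: 27.6 × (2.17/1.63) = 27.6 × 1.331288 = 36.7436
Index = Σ wᵢ·(p₁ᵢ/p₀ᵢ) = 25.2582 + 22.9927 + 16.9826 + 36.7436 = 101.9770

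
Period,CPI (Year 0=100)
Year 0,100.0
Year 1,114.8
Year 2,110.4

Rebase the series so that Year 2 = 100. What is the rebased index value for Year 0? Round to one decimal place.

Rebased(Year 0) = 100.0 / 110.4 × 100 = 90.5797

90.6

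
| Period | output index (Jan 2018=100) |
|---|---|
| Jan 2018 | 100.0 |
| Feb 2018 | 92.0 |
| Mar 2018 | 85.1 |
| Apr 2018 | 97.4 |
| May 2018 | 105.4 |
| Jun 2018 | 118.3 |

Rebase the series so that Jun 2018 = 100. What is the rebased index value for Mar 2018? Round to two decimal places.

71.94

Rebased(Mar 2018) = 85.1 / 118.3 × 100 = 71.9358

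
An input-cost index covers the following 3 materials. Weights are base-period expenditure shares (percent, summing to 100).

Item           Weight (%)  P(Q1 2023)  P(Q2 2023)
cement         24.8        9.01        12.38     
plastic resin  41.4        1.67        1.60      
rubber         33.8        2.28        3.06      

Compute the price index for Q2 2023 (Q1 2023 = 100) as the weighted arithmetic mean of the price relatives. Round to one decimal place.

cement: 24.8 × (12.38/9.01) = 24.8 × 1.374029 = 34.0759
plastic resin: 41.4 × (1.60/1.67) = 41.4 × 0.958084 = 39.6647
rubber: 33.8 × (3.06/2.28) = 33.8 × 1.342105 = 45.3632
Index = Σ wᵢ·(p₁ᵢ/p₀ᵢ) = 34.0759 + 39.6647 + 45.3632 = 119.1037

119.1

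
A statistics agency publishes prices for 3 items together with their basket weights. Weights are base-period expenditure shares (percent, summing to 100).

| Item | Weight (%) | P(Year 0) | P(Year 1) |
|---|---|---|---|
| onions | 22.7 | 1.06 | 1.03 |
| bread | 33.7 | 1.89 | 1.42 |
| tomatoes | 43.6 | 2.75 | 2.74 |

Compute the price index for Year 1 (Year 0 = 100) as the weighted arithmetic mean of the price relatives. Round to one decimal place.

onions: 22.7 × (1.03/1.06) = 22.7 × 0.971698 = 22.0575
bread: 33.7 × (1.42/1.89) = 33.7 × 0.751323 = 25.3196
tomatoes: 43.6 × (2.74/2.75) = 43.6 × 0.996364 = 43.4415
Index = Σ wᵢ·(p₁ᵢ/p₀ᵢ) = 22.0575 + 25.3196 + 43.4415 = 90.8186

90.8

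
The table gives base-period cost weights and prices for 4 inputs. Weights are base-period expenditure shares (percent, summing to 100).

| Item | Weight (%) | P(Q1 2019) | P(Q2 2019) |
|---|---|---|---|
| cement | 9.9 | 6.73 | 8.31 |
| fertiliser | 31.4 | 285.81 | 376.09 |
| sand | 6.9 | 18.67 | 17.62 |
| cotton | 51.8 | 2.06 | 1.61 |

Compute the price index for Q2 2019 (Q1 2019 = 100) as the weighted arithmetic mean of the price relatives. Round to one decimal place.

100.5

cement: 9.9 × (8.31/6.73) = 9.9 × 1.234770 = 12.2242
fertiliser: 31.4 × (376.09/285.81) = 31.4 × 1.315874 = 41.3184
sand: 6.9 × (17.62/18.67) = 6.9 × 0.943760 = 6.5119
cotton: 51.8 × (1.61/2.06) = 51.8 × 0.781553 = 40.4845
Index = Σ wᵢ·(p₁ᵢ/p₀ᵢ) = 12.2242 + 41.3184 + 6.5119 + 40.4845 = 100.5391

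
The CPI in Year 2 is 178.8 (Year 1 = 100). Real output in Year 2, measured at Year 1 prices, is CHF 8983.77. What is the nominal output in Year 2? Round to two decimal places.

16062.98

Nominal = Real × (Index/100) = 8983.77 × (178.8/100)
        = 8983.77 × 1.788 = 16062.9808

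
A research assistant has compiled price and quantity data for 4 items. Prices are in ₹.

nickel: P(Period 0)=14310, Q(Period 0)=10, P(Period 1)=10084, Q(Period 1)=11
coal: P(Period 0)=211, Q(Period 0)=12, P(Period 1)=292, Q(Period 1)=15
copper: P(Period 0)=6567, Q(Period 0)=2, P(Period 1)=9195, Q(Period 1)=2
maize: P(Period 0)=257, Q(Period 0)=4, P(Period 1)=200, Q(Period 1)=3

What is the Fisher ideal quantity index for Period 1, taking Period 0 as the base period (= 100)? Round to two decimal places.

Laspeyres component (base-period weights):
ΣP(Period 0)Q(Period 1) = 14310×11 + 211×15 + 6567×2 + 257×3 = 157410 + 3165 + 13134 + 771 = 174480
ΣP(Period 0)Q(Period 0) = 14310×10 + 211×12 + 6567×2 + 257×4 = 143100 + 2532 + 13134 + 1028 = 159794
L = 174480 / 159794 × 100 = 109.1906
Paasche component (current-period weights):
ΣP(Period 1)Q(Period 1) = 10084×11 + 292×15 + 9195×2 + 200×3 = 110924 + 4380 + 18390 + 600 = 134294
ΣP(Period 1)Q(Period 0) = 10084×10 + 292×12 + 9195×2 + 200×4 = 100840 + 3504 + 18390 + 800 = 123534
P = 134294 / 123534 × 100 = 108.7102
Fisher = √(L × P) = √(109.1906 × 108.7102) = 108.9501

108.95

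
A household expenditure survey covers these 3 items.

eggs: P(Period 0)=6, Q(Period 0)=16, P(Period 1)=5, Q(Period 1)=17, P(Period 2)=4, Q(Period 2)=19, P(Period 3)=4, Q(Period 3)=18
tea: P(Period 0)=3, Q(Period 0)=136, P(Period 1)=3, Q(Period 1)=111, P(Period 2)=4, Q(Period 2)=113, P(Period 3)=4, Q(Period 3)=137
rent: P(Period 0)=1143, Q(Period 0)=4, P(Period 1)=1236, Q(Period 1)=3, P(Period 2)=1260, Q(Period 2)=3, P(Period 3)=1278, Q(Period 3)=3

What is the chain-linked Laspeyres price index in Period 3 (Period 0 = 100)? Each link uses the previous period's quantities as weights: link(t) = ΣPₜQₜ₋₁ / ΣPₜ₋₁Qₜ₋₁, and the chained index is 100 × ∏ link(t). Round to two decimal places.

112.71

Link Period 0→Period 1:
ΣP(Period 1)Q(Period 0) = 5×16 + 3×136 + 1236×4 = 80 + 408 + 4944 = 5432
ΣP(Period 0)Q(Period 0) = 6×16 + 3×136 + 1143×4 = 96 + 408 + 4572 = 5076
link = 5432/5076 = 1.070134
Link Period 1→Period 2:
ΣP(Period 2)Q(Period 1) = 4×17 + 4×111 + 1260×3 = 68 + 444 + 3780 = 4292
ΣP(Period 1)Q(Period 1) = 5×17 + 3×111 + 1236×3 = 85 + 333 + 3708 = 4126
link = 4292/4126 = 1.040233
Link Period 2→Period 3:
ΣP(Period 3)Q(Period 2) = 4×19 + 4×113 + 1278×3 = 76 + 452 + 3834 = 4362
ΣP(Period 2)Q(Period 2) = 4×19 + 4×113 + 1260×3 = 76 + 452 + 3780 = 4308
link = 4362/4308 = 1.012535
Chained index = 100 × 1.070134 × 1.040233 × 1.012535 = 112.7142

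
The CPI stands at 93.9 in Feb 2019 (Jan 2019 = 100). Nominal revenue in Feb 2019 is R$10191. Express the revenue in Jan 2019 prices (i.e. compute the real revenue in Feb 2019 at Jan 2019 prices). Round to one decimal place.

Real = Nominal ÷ (Index/100) = 10191 ÷ (93.9/100)
     = 10191 ÷ 0.939 = 10853.0351

10853.0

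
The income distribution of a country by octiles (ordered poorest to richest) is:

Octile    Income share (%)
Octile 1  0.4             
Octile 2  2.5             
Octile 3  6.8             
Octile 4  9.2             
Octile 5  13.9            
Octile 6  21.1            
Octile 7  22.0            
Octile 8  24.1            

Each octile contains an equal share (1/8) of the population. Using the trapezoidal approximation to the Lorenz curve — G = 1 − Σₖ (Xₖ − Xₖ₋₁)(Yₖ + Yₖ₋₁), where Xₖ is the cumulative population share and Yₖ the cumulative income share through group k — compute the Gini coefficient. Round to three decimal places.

Cumulative income shares Yₖ: 0.0040, 0.0290, 0.0970, 0.1890, 0.3280, 0.5390, 0.7590, 1.0000
Σ (Xₖ−Xₖ₋₁)(Yₖ+Yₖ₋₁) = (1/8)(0.0040+0.0000) + (1/8)(0.0290+0.0040) + (1/8)(0.0970+0.0290) + (1/8)(0.1890+0.0970) + (1/8)(0.3280+0.1890) + (1/8)(0.5390+0.3280) + (1/8)(0.7590+0.5390) + (1/8)(1.0000+0.7590)
  = 0.0005 + 0.0041 + 0.0158 + 0.0358 + 0.0646 + 0.1084 + 0.1623 + 0.2199 = 0.6112
G = 1 − 0.6112 = 0.3888

0.389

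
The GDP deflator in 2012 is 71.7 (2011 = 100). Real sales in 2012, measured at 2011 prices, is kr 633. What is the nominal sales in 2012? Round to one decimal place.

453.9

Nominal = Real × (Index/100) = 633 × (71.7/100)
        = 633 × 0.717 = 453.8610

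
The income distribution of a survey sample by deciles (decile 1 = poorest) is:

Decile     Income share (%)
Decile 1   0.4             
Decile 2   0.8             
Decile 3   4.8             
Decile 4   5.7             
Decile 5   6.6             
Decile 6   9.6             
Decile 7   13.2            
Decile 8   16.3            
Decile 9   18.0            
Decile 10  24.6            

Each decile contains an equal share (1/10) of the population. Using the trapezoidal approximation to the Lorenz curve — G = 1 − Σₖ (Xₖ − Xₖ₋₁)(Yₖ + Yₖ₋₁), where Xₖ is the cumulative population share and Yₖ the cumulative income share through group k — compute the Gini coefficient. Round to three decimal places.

0.421

Cumulative income shares Yₖ: 0.0040, 0.0120, 0.0600, 0.1170, 0.1830, 0.2790, 0.4110, 0.5740, 0.7540, 1.0000
Σ (Xₖ−Xₖ₋₁)(Yₖ+Yₖ₋₁) = (1/10)(0.0040+0.0000) + (1/10)(0.0120+0.0040) + (1/10)(0.0600+0.0120) + (1/10)(0.1170+0.0600) + (1/10)(0.1830+0.1170) + (1/10)(0.2790+0.1830) + (1/10)(0.4110+0.2790) + (1/10)(0.5740+0.4110) + (1/10)(0.7540+0.5740) + (1/10)(1.0000+0.7540)
  = 0.0004 + 0.0016 + 0.0072 + 0.0177 + 0.0300 + 0.0462 + 0.0690 + 0.0985 + 0.1328 + 0.1754 = 0.5788
G = 1 − 0.5788 = 0.4212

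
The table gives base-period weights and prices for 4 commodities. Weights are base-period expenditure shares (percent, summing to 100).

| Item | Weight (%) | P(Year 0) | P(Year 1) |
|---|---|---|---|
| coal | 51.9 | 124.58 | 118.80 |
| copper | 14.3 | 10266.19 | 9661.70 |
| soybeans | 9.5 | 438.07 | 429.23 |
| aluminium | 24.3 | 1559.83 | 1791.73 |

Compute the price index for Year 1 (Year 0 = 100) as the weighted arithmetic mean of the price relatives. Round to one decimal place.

coal: 51.9 × (118.80/124.58) = 51.9 × 0.953604 = 49.4921
copper: 14.3 × (9661.70/10266.19) = 14.3 × 0.941118 = 13.4580
soybeans: 9.5 × (429.23/438.07) = 9.5 × 0.979821 = 9.3083
aluminium: 24.3 × (1791.73/1559.83) = 24.3 × 1.148670 = 27.9127
Index = Σ wᵢ·(p₁ᵢ/p₀ᵢ) = 49.4921 + 13.4580 + 9.3083 + 27.9127 = 100.1710

100.2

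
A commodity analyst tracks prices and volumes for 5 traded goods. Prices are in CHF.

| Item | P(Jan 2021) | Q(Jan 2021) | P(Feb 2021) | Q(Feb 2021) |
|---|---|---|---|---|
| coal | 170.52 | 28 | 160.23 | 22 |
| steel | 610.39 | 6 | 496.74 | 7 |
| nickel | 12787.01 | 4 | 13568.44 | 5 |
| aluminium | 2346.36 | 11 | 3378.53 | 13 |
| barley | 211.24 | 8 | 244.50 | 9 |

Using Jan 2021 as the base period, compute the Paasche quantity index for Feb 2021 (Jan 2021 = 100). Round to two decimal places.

119.93

Paasche quantity index uses current-period prices as weights.
ΣP(Feb 2021)·Q(Feb 2021) = 160.23×22 + 496.74×7 + 13568.44×5 + 3378.53×13 + 244.50×9 = 3525.06 + 3477.18 + 67842.2 + 43920.89 + 2200.5 = 120965.83
ΣP(Feb 2021)·Q(Jan 2021) = 160.23×28 + 496.74×6 + 13568.44×4 + 3378.53×11 + 244.50×8 = 4486.44 + 2980.44 + 54273.76 + 37163.83 + 1956 = 100860.47
Index = 120965.83 / 100860.47 × 100 = 119.9338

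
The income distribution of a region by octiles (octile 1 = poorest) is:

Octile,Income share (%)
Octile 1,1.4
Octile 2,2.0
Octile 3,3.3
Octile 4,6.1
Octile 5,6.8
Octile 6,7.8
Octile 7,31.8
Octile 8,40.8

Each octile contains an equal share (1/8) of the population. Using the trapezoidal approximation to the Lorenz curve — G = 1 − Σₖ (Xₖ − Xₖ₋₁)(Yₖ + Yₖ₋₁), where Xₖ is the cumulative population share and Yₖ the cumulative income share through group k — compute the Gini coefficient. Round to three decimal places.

0.549

Cumulative income shares Yₖ: 0.0140, 0.0340, 0.0670, 0.1280, 0.1960, 0.2740, 0.5920, 1.0000
Σ (Xₖ−Xₖ₋₁)(Yₖ+Yₖ₋₁) = (1/8)(0.0140+0.0000) + (1/8)(0.0340+0.0140) + (1/8)(0.0670+0.0340) + (1/8)(0.1280+0.0670) + (1/8)(0.1960+0.1280) + (1/8)(0.2740+0.1960) + (1/8)(0.5920+0.2740) + (1/8)(1.0000+0.5920)
  = 0.0017 + 0.0060 + 0.0126 + 0.0244 + 0.0405 + 0.0588 + 0.1083 + 0.1990 = 0.4513
G = 1 − 0.4513 = 0.5487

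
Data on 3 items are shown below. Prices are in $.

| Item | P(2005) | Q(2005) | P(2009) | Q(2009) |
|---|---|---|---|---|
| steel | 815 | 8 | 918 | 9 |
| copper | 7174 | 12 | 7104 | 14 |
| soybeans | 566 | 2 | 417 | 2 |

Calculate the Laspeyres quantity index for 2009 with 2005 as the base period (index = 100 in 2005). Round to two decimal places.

116.18

Laspeyres quantity index uses base-period prices as weights.
ΣP(2005)·Q(2009) = 815×9 + 7174×14 + 566×2 = 7335 + 100436 + 1132 = 108903
ΣP(2005)·Q(2005) = 815×8 + 7174×12 + 566×2 = 6520 + 86088 + 1132 = 93740
Index = 108903 / 93740 × 100 = 116.1756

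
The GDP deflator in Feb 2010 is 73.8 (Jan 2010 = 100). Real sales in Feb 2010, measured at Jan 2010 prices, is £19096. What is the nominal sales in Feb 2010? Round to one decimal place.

14092.8

Nominal = Real × (Index/100) = 19096 × (73.8/100)
        = 19096 × 0.738 = 14092.8480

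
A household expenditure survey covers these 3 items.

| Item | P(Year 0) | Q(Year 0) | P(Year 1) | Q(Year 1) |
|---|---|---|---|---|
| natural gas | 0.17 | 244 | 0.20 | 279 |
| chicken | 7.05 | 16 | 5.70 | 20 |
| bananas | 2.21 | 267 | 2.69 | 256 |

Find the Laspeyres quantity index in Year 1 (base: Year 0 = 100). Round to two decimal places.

Laspeyres quantity index uses base-period prices as weights.
ΣP(Year 0)·Q(Year 1) = 0.17×279 + 7.05×20 + 2.21×256 = 47.43 + 141 + 565.76 = 754.19
ΣP(Year 0)·Q(Year 0) = 0.17×244 + 7.05×16 + 2.21×267 = 41.48 + 112.8 + 590.07 = 744.35
Index = 754.19 / 744.35 × 100 = 101.3220

101.32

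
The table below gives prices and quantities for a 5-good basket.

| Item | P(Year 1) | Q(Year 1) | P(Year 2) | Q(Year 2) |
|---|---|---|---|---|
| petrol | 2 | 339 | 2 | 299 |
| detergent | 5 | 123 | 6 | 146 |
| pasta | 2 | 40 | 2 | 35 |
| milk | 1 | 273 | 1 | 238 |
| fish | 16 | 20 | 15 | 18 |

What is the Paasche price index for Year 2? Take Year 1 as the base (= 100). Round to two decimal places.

Paasche price index uses current-period quantities as weights.
ΣP(Year 2)·Q(Year 2) = 2×299 + 6×146 + 2×35 + 1×238 + 15×18 = 598 + 876 + 70 + 238 + 270 = 2052
ΣP(Year 1)·Q(Year 2) = 2×299 + 5×146 + 2×35 + 1×238 + 16×18 = 598 + 730 + 70 + 238 + 288 = 1924
Index = 2052 / 1924 × 100 = 106.6528

106.65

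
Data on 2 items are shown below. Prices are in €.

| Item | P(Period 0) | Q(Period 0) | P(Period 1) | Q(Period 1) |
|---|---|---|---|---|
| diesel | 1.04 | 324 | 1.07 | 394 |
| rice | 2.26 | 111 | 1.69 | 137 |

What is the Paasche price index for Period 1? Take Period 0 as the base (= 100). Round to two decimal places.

90.79

Paasche price index uses current-period quantities as weights.
ΣP(Period 1)·Q(Period 1) = 1.07×394 + 1.69×137 = 421.58 + 231.53 = 653.11
ΣP(Period 0)·Q(Period 1) = 1.04×394 + 2.26×137 = 409.76 + 309.62 = 719.38
Index = 653.11 / 719.38 × 100 = 90.7879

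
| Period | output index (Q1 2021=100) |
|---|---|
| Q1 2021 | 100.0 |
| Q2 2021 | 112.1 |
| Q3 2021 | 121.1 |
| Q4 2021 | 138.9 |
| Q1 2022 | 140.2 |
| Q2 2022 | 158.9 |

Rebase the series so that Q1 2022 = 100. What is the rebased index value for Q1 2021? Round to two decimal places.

71.33

Rebased(Q1 2021) = 100.0 / 140.2 × 100 = 71.3267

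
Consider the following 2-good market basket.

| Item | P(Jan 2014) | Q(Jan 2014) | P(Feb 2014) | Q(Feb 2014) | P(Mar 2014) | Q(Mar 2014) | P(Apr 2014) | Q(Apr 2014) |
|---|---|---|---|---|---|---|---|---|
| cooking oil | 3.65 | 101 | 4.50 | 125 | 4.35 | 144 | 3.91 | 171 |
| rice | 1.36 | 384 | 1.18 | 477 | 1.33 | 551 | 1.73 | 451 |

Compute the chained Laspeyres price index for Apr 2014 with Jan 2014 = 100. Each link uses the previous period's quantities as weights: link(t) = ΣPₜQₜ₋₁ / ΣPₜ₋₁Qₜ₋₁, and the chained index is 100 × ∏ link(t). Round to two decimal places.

118.98

Link Jan 2014→Feb 2014:
ΣP(Feb 2014)Q(Jan 2014) = 4.50×101 + 1.18×384 = 454.5 + 453.12 = 907.62
ΣP(Jan 2014)Q(Jan 2014) = 3.65×101 + 1.36×384 = 368.65 + 522.24 = 890.89
link = 907.62/890.89 = 1.018779
Link Feb 2014→Mar 2014:
ΣP(Mar 2014)Q(Feb 2014) = 4.35×125 + 1.33×477 = 543.75 + 634.41 = 1178.16
ΣP(Feb 2014)Q(Feb 2014) = 4.50×125 + 1.18×477 = 562.5 + 562.86 = 1125.36
link = 1178.16/1125.36 = 1.046918
Link Mar 2014→Apr 2014:
ΣP(Apr 2014)Q(Mar 2014) = 3.91×144 + 1.73×551 = 563.04 + 953.23 = 1516.27
ΣP(Mar 2014)Q(Mar 2014) = 4.35×144 + 1.33×551 = 626.4 + 732.83 = 1359.23
link = 1516.27/1359.23 = 1.115536
Chained index = 100 × 1.018779 × 1.046918 × 1.115536 = 118.9807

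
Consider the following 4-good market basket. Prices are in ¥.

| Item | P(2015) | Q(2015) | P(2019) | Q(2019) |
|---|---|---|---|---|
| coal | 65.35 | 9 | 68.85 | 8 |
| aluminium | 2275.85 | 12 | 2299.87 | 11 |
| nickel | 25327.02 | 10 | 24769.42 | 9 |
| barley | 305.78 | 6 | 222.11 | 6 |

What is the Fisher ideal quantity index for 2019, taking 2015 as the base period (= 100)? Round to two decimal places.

Laspeyres component (base-period weights):
ΣP(2015)Q(2019) = 65.35×8 + 2275.85×11 + 25327.02×9 + 305.78×6 = 522.8 + 25034.35 + 227943.18 + 1834.68 = 255335.01
ΣP(2015)Q(2015) = 65.35×9 + 2275.85×12 + 25327.02×10 + 305.78×6 = 588.15 + 27310.2 + 253270.2 + 1834.68 = 283003.23
L = 255335.01 / 283003.23 × 100 = 90.2234
Paasche component (current-period weights):
ΣP(2019)Q(2019) = 68.85×8 + 2299.87×11 + 24769.42×9 + 222.11×6 = 550.8 + 25298.57 + 222924.78 + 1332.66 = 250106.81
ΣP(2019)Q(2015) = 68.85×9 + 2299.87×12 + 24769.42×10 + 222.11×6 = 619.65 + 27598.44 + 247694.2 + 1332.66 = 277244.95
P = 250106.81 / 277244.95 × 100 = 90.2115
Fisher = √(L × P) = √(90.2234 × 90.2115) = 90.2174

90.22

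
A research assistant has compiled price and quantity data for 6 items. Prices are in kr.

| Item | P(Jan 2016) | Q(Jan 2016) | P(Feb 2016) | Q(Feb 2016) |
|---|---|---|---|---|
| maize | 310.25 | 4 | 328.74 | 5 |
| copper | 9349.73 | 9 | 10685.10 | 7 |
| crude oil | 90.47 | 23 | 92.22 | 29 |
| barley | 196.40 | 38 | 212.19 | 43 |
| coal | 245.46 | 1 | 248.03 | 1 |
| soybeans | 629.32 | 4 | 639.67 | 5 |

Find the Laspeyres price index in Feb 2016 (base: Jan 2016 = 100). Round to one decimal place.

Laspeyres price index uses base-period quantities as weights.
ΣP(Feb 2016)·Q(Jan 2016) = 328.74×4 + 10685.10×9 + 92.22×23 + 212.19×38 + 248.03×1 + 639.67×4 = 1314.96 + 96165.9 + 2121.06 + 8063.22 + 248.03 + 2558.68 = 110471.85
ΣP(Jan 2016)·Q(Jan 2016) = 310.25×4 + 9349.73×9 + 90.47×23 + 196.40×38 + 245.46×1 + 629.32×4 = 1241 + 84147.57 + 2080.81 + 7463.2 + 245.46 + 2517.28 = 97695.32
Index = 110471.85 / 97695.32 × 100 = 113.0779

113.1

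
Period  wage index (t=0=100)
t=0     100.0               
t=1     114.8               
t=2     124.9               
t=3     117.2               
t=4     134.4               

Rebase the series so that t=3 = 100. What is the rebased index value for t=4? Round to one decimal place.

Rebased(t=4) = 134.4 / 117.2 × 100 = 114.6758

114.7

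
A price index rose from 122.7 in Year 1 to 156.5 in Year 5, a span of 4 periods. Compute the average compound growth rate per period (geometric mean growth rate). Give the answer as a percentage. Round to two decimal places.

6.27%

Growth factor = (156.5/122.7)^(1/4) = (1.275469)^(1/4) = 1.062717
Growth rate = 1.062717 − 1 = 0.062717 = 6.2717%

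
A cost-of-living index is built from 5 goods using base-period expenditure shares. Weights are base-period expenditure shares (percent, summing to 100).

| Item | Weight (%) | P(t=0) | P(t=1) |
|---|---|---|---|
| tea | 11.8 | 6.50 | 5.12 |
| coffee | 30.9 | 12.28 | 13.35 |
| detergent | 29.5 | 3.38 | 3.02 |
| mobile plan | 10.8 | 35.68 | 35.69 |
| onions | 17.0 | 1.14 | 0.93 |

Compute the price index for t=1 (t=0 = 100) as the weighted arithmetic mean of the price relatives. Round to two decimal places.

tea: 11.8 × (5.12/6.50) = 11.8 × 0.787692 = 9.2948
coffee: 30.9 × (13.35/12.28) = 30.9 × 1.087134 = 33.5924
detergent: 29.5 × (3.02/3.38) = 29.5 × 0.893491 = 26.3580
mobile plan: 10.8 × (35.69/35.68) = 10.8 × 1.000280 = 10.8030
onions: 17.0 × (0.93/1.14) = 17.0 × 0.815789 = 13.8684
Index = Σ wᵢ·(p₁ᵢ/p₀ᵢ) = 9.2948 + 33.5924 + 26.3580 + 10.8030 + 13.8684 = 93.9166

93.92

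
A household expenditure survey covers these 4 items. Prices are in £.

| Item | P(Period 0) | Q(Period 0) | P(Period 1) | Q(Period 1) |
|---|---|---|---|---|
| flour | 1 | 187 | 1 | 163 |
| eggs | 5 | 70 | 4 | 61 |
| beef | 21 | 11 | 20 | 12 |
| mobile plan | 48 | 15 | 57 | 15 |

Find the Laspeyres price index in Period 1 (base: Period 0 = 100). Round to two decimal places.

103.63

Laspeyres price index uses base-period quantities as weights.
ΣP(Period 1)·Q(Period 0) = 1×187 + 4×70 + 20×11 + 57×15 = 187 + 280 + 220 + 855 = 1542
ΣP(Period 0)·Q(Period 0) = 1×187 + 5×70 + 21×11 + 48×15 = 187 + 350 + 231 + 720 = 1488
Index = 1542 / 1488 × 100 = 103.6290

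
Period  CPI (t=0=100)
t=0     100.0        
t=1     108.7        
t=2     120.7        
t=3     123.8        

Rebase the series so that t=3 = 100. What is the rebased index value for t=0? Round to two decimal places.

80.78

Rebased(t=0) = 100.0 / 123.8 × 100 = 80.7754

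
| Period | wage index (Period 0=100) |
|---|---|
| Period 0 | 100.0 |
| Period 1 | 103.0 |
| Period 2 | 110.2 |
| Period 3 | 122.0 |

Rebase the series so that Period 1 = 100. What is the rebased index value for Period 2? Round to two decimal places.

106.99

Rebased(Period 2) = 110.2 / 103.0 × 100 = 106.9903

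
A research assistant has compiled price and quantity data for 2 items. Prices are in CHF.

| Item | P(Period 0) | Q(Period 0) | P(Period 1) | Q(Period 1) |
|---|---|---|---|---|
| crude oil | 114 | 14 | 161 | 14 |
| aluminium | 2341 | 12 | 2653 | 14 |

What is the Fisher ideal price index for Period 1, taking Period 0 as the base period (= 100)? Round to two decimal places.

Laspeyres component (base-period weights):
ΣP(Period 1)Q(Period 0) = 161×14 + 2653×12 = 2254 + 31836 = 34090
ΣP(Period 0)Q(Period 0) = 114×14 + 2341×12 = 1596 + 28092 = 29688
L = 34090 / 29688 × 100 = 114.8275
Paasche component (current-period weights):
ΣP(Period 1)Q(Period 1) = 161×14 + 2653×14 = 2254 + 37142 = 39396
ΣP(Period 0)Q(Period 1) = 114×14 + 2341×14 = 1596 + 32774 = 34370
P = 39396 / 34370 × 100 = 114.6232
Fisher = √(L × P) = √(114.8275 × 114.6232) = 114.7253

114.73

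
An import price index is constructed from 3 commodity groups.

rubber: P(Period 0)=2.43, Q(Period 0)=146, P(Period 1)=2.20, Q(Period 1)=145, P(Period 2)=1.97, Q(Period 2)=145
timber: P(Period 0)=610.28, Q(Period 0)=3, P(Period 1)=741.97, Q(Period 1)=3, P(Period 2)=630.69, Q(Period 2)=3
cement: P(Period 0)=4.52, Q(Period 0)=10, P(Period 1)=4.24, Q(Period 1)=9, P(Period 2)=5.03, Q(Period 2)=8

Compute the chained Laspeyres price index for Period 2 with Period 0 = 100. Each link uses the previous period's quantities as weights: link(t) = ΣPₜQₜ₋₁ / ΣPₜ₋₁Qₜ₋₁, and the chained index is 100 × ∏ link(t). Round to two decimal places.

99.90

Link Period 0→Period 1:
ΣP(Period 1)Q(Period 0) = 2.20×146 + 741.97×3 + 4.24×10 = 321.2 + 2225.91 + 42.4 = 2589.51
ΣP(Period 0)Q(Period 0) = 2.43×146 + 610.28×3 + 4.52×10 = 354.78 + 1830.84 + 45.2 = 2230.82
link = 2589.51/2230.82 = 1.160788
Link Period 1→Period 2:
ΣP(Period 2)Q(Period 1) = 1.97×145 + 630.69×3 + 5.03×9 = 285.65 + 1892.07 + 45.27 = 2222.99
ΣP(Period 1)Q(Period 1) = 2.20×145 + 741.97×3 + 4.24×9 = 319 + 2225.91 + 38.16 = 2583.07
link = 2222.99/2583.07 = 0.860600
Chained index = 100 × 1.160788 × 0.860600 = 99.8974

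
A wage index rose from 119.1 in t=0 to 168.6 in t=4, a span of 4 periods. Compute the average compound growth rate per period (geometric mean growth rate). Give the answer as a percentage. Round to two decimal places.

9.08%

Growth factor = (168.6/119.1)^(1/4) = (1.415617)^(1/4) = 1.090778
Growth rate = 1.090778 − 1 = 0.090778 = 9.0778%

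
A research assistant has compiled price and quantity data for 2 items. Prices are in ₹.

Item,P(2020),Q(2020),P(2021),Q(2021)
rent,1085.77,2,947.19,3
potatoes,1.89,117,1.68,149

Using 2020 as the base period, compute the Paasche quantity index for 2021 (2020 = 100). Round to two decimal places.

Paasche quantity index uses current-period prices as weights.
ΣP(2021)·Q(2021) = 947.19×3 + 1.68×149 = 2841.57 + 250.32 = 3091.89
ΣP(2021)·Q(2020) = 947.19×2 + 1.68×117 = 1894.38 + 196.56 = 2090.94
Index = 3091.89 / 2090.94 × 100 = 147.8708

147.87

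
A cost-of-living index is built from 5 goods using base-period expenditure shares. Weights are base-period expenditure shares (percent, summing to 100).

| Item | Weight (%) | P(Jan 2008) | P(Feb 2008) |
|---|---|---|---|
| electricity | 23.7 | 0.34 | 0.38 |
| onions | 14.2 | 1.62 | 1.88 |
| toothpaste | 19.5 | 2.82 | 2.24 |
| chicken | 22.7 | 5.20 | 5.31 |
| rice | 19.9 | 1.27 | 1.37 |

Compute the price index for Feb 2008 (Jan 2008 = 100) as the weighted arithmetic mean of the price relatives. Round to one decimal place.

electricity: 23.7 × (0.38/0.34) = 23.7 × 1.117647 = 26.4882
onions: 14.2 × (1.88/1.62) = 14.2 × 1.160494 = 16.4790
toothpaste: 19.5 × (2.24/2.82) = 19.5 × 0.794326 = 15.4894
chicken: 22.7 × (5.31/5.20) = 22.7 × 1.021154 = 23.1802
rice: 19.9 × (1.37/1.27) = 19.9 × 1.078740 = 21.4669
Index = Σ wᵢ·(p₁ᵢ/p₀ᵢ) = 26.4882 + 16.4790 + 15.4894 + 23.1802 + 21.4669 = 103.1037

103.1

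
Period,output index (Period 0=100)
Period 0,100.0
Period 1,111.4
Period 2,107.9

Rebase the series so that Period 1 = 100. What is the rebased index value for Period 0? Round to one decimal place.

89.8

Rebased(Period 0) = 100.0 / 111.4 × 100 = 89.7666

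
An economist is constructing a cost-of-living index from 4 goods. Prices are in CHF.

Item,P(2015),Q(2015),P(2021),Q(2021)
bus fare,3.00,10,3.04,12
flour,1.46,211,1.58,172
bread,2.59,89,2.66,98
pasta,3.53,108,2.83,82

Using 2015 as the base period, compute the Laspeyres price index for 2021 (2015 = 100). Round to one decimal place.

95.4

Laspeyres price index uses base-period quantities as weights.
ΣP(2021)·Q(2015) = 3.04×10 + 1.58×211 + 2.66×89 + 2.83×108 = 30.4 + 333.38 + 236.74 + 305.64 = 906.16
ΣP(2015)·Q(2015) = 3.00×10 + 1.46×211 + 2.59×89 + 3.53×108 = 30 + 308.06 + 230.51 + 381.24 = 949.81
Index = 906.16 / 949.81 × 100 = 95.4043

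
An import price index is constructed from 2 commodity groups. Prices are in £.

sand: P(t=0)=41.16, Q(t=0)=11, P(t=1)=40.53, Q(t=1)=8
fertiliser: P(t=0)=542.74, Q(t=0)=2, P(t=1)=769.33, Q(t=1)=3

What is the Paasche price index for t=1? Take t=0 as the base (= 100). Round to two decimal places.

134.47

Paasche price index uses current-period quantities as weights.
ΣP(t=1)·Q(t=1) = 40.53×8 + 769.33×3 = 324.24 + 2307.99 = 2632.23
ΣP(t=0)·Q(t=1) = 41.16×8 + 542.74×3 = 329.28 + 1628.22 = 1957.5
Index = 2632.23 / 1957.5 × 100 = 134.4690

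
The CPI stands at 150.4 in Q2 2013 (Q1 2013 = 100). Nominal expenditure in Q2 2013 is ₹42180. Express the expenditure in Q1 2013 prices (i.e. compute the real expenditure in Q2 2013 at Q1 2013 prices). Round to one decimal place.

28045.2

Real = Nominal ÷ (Index/100) = 42180 ÷ (150.4/100)
     = 42180 ÷ 1.504 = 28045.2128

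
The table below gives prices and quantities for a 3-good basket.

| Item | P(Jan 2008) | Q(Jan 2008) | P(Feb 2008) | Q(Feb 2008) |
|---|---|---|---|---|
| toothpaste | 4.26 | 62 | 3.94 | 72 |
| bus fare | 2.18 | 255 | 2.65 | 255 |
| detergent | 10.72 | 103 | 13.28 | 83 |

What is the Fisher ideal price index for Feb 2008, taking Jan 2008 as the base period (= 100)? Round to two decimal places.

Laspeyres component (base-period weights):
ΣP(Feb 2008)Q(Jan 2008) = 3.94×62 + 2.65×255 + 13.28×103 = 244.28 + 675.75 + 1367.84 = 2287.87
ΣP(Jan 2008)Q(Jan 2008) = 4.26×62 + 2.18×255 + 10.72×103 = 264.12 + 555.9 + 1104.16 = 1924.18
L = 2287.87 / 1924.18 × 100 = 118.9010
Paasche component (current-period weights):
ΣP(Feb 2008)Q(Feb 2008) = 3.94×72 + 2.65×255 + 13.28×83 = 283.68 + 675.75 + 1102.24 = 2061.67
ΣP(Jan 2008)Q(Feb 2008) = 4.26×72 + 2.18×255 + 10.72×83 = 306.72 + 555.9 + 889.76 = 1752.38
P = 2061.67 / 1752.38 × 100 = 117.6497
Fisher = √(L × P) = √(118.9010 × 117.6497) = 118.2737

118.27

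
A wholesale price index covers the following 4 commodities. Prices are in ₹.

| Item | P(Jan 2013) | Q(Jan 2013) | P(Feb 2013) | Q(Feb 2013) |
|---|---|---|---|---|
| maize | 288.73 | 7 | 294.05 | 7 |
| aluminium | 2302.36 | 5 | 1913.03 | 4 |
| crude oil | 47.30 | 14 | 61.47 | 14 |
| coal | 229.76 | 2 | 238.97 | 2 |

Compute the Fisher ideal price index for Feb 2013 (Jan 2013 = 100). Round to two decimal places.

Laspeyres component (base-period weights):
ΣP(Feb 2013)Q(Jan 2013) = 294.05×7 + 1913.03×5 + 61.47×14 + 238.97×2 = 2058.35 + 9565.15 + 860.58 + 477.94 = 12962.02
ΣP(Jan 2013)Q(Jan 2013) = 288.73×7 + 2302.36×5 + 47.30×14 + 229.76×2 = 2021.11 + 11511.8 + 662.2 + 459.52 = 14654.63
L = 12962.02 / 14654.63 × 100 = 88.4500
Paasche component (current-period weights):
ΣP(Feb 2013)Q(Feb 2013) = 294.05×7 + 1913.03×4 + 61.47×14 + 238.97×2 = 2058.35 + 7652.12 + 860.58 + 477.94 = 11048.99
ΣP(Jan 2013)Q(Feb 2013) = 288.73×7 + 2302.36×4 + 47.30×14 + 229.76×2 = 2021.11 + 9209.44 + 662.2 + 459.52 = 12352.27
P = 11048.99 / 12352.27 × 100 = 89.4491
Fisher = √(L × P) = √(88.4500 × 89.4491) = 88.9481

88.95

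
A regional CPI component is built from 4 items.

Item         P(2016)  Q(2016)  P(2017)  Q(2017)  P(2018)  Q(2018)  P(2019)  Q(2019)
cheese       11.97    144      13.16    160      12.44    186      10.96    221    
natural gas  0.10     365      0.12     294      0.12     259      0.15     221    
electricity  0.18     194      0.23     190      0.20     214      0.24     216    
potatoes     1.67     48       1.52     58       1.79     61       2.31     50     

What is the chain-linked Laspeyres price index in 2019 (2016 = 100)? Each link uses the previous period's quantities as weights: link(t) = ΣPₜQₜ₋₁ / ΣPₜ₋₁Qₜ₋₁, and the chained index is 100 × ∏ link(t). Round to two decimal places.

95.07

Link 2016→2017:
ΣP(2017)Q(2016) = 13.16×144 + 0.12×365 + 0.23×194 + 1.52×48 = 1895.04 + 43.8 + 44.62 + 72.96 = 2056.42
ΣP(2016)Q(2016) = 11.97×144 + 0.10×365 + 0.18×194 + 1.67×48 = 1723.68 + 36.5 + 34.92 + 80.16 = 1875.26
link = 2056.42/1875.26 = 1.096605
Link 2017→2018:
ΣP(2018)Q(2017) = 12.44×160 + 0.12×294 + 0.20×190 + 1.79×58 = 1990.4 + 35.28 + 38 + 103.82 = 2167.5
ΣP(2017)Q(2017) = 13.16×160 + 0.12×294 + 0.23×190 + 1.52×58 = 2105.6 + 35.28 + 43.7 + 88.16 = 2272.74
link = 2167.5/2272.74 = 0.953695
Link 2018→2019:
ΣP(2019)Q(2018) = 10.96×186 + 0.15×259 + 0.24×214 + 2.31×61 = 2038.56 + 38.85 + 51.36 + 140.91 = 2269.68
ΣP(2018)Q(2018) = 12.44×186 + 0.12×259 + 0.20×214 + 1.79×61 = 2313.84 + 31.08 + 42.8 + 109.19 = 2496.91
link = 2269.68/2496.91 = 0.908996
Chained index = 100 × 1.096605 × 0.953695 × 0.908996 = 95.0652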